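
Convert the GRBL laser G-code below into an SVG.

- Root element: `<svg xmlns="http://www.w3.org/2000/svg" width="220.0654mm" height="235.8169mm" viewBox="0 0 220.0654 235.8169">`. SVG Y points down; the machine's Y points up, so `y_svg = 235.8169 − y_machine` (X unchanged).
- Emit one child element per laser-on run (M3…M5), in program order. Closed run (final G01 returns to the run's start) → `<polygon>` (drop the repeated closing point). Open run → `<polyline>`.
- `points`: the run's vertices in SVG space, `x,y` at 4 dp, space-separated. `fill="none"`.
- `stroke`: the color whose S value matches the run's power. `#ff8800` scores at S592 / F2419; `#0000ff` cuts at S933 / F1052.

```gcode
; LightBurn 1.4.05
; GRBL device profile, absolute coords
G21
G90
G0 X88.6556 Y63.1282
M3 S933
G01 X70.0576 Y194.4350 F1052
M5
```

<svg xmlns="http://www.w3.org/2000/svg" width="220.0654mm" height="235.8169mm" viewBox="0 0 220.0654 235.8169">
  <polyline points="88.6556,172.6887 70.0576,41.3819" fill="none" stroke="#0000ff"/>
</svg>

y_svg = 235.8169 − y_m. Every run uses S933, so all elements get stroke `#0000ff` (cut).

[1] open run; points: 88.6556,172.6887 70.0576,41.3819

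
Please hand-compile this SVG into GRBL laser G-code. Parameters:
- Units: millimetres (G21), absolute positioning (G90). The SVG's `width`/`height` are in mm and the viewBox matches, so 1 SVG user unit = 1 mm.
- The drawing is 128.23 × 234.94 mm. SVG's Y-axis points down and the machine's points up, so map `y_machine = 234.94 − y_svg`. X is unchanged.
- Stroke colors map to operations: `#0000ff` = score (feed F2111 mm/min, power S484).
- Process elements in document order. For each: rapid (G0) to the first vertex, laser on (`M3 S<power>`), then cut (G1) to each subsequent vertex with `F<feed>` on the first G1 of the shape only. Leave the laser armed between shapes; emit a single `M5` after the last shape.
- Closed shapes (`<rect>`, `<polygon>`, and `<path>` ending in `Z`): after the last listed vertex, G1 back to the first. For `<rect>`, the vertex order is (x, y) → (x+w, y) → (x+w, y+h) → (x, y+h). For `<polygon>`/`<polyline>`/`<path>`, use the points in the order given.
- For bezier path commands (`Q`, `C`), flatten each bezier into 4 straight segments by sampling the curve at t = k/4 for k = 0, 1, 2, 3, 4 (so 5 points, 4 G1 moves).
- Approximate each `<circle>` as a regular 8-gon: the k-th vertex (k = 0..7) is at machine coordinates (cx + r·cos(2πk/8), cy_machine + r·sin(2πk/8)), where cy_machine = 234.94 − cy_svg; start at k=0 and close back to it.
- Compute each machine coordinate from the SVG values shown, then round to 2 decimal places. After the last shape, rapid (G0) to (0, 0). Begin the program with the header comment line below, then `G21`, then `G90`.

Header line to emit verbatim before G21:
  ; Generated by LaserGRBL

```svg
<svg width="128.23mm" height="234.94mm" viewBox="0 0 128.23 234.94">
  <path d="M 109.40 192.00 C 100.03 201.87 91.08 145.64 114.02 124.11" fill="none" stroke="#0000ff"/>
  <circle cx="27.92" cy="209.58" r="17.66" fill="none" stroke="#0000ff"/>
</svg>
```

Since the viewBox matches the mm dimensions, user units are millimetres directly. The only transform is the Y-flip y_m = 234.94 − y_svg.

Shape 1 is a cubic bezier drawn with `<path>`. Its stroke #0000ff means score at S484, F2111. After flipping Y the toolpath is (109.40,42.94) → (102.94,46.36) → (99.59,65.11) → (102.30,89.75) → (114.02,110.83).

Shape 2 is a circle drawn with `<circle>`. Its stroke #0000ff means score at S484, F2111. After flipping Y the toolpath is (45.58,25.36) → (40.41,37.85) → (27.92,43.02) → (15.43,37.85) → (10.26,25.36) → (15.43,12.87) → (27.92,7.70) → (40.41,12.87) → (45.58,25.36), returning to the start.

; Generated by LaserGRBL
G21
G90
G0 X109.40 Y42.94
M3 S484
G1 X102.94 Y46.36 F2111
G1 X99.59 Y65.11
G1 X102.30 Y89.75
G1 X114.02 Y110.83
G0 X45.58 Y25.36
M3 S484
G1 X40.41 Y37.85 F2111
G1 X27.92 Y43.02
G1 X15.43 Y37.85
G1 X10.26 Y25.36
G1 X15.43 Y12.87
G1 X27.92 Y7.70
G1 X40.41 Y12.87
G1 X45.58 Y25.36
M5
G0 X0.00 Y0.00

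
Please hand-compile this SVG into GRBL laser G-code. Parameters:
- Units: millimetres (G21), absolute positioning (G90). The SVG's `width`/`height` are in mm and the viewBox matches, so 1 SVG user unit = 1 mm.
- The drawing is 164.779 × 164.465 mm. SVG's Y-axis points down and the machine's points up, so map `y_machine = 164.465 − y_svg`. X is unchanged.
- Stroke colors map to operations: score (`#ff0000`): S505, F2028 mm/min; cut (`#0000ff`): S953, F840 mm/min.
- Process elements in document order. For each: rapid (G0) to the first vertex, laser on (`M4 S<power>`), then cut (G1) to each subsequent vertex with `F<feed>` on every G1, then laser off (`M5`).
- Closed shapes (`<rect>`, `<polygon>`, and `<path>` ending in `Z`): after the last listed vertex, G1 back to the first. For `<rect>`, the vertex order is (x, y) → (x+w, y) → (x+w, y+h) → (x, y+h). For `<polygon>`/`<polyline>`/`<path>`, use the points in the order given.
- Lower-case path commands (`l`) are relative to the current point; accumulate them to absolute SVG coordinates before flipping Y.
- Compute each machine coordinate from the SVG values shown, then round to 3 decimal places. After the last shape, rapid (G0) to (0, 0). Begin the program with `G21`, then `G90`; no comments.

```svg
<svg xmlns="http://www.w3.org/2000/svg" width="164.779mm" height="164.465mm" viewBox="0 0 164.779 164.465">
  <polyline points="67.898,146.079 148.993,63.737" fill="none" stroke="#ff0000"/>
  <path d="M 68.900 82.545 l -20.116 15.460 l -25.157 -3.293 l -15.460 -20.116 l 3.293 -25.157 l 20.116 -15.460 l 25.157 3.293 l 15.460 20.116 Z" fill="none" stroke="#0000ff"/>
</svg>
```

G21
G90
G0 X67.898 Y18.386
M4 S505
G1 X148.993 Y100.728 F2028
M5
G0 X68.900 Y81.920
M4 S953
G1 X48.784 Y66.460 F840
G1 X23.627 Y69.753 F840
G1 X8.167 Y89.869 F840
G1 X11.460 Y115.026 F840
G1 X31.576 Y130.486 F840
G1 X56.733 Y127.193 F840
G1 X72.193 Y107.077 F840
G1 X68.900 Y81.920 F840
M5
G0 X0.000 Y0.000

Since the viewBox matches the mm dimensions, user units are millimetres directly. The only transform is the Y-flip y_m = 164.465 − y_svg.

Shape 1 is a line segment drawn with `<polyline>`. Its stroke #ff0000 means score at S505, F2028. After flipping Y the toolpath is (67.898,18.386) → (148.993,100.728).

Shape 2 is a regular polygon drawn with `<path>`. Its stroke #0000ff means cut at S953, F840. After flipping Y the toolpath is (68.900,81.920) → (48.784,66.460) → (23.627,69.753) → (8.167,89.869) → (11.460,115.026) → (31.576,130.486) → (56.733,127.193) → (72.193,107.077) → (68.900,81.920), returning to the start.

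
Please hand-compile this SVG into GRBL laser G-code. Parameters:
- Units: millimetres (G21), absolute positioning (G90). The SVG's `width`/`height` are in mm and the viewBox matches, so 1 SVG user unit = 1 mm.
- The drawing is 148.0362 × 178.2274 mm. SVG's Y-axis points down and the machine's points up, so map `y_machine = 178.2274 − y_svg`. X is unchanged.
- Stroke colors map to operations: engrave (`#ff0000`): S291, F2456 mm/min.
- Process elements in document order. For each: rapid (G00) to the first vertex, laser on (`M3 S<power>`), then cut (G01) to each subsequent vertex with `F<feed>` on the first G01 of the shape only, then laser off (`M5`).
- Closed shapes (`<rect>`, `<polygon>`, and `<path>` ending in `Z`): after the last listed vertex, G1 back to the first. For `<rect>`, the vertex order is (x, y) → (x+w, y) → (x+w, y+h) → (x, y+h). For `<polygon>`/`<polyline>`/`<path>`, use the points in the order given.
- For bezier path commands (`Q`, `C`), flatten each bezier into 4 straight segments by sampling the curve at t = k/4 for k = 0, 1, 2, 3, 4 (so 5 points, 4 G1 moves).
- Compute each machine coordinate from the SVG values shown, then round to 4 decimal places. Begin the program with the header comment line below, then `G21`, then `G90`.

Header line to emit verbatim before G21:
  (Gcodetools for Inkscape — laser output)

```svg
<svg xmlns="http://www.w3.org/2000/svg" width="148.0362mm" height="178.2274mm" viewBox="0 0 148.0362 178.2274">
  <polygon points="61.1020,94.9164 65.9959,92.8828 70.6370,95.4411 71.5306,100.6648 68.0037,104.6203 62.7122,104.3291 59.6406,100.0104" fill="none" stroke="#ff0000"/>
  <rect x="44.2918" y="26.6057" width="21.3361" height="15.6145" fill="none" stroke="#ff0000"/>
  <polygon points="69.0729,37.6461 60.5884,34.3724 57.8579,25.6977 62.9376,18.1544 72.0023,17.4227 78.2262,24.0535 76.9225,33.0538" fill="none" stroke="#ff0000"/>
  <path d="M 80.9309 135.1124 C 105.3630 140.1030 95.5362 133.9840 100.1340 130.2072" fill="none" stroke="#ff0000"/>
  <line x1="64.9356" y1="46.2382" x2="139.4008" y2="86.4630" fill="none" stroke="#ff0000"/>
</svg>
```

(Gcodetools for Inkscape — laser output)
G21
G90
G00 X61.1020 Y83.3110
M3 S291
G01 X65.9959 Y85.3446 F2456
G01 X70.6370 Y82.7863
G01 X71.5306 Y77.5626
G01 X68.0037 Y73.6071
G01 X62.7122 Y73.8983
G01 X59.6406 Y78.2170
G01 X61.1020 Y83.3110
M5
G00 X44.2918 Y151.6217
M3 S291
G01 X65.6279 Y151.6217 F2456
G01 X65.6279 Y136.0072
G01 X44.2918 Y136.0072
G01 X44.2918 Y151.6217
M5
G00 X69.0729 Y140.5813
M3 S291
G01 X60.5884 Y143.8550 F2456
G01 X57.8579 Y152.5297
G01 X62.9376 Y160.0730
G01 X72.0023 Y160.8047
G01 X78.2262 Y154.1739
G01 X76.9225 Y145.1736
G01 X69.0729 Y140.5813
M5
G00 X80.9309 Y43.1150
M3 S291
G01 X93.5921 Y41.2449 F2456
G01 X97.9703 Y42.2798
G01 X98.6296 Y44.9586
G01 X100.1340 Y48.0202
M5
G00 X64.9356 Y131.9892
M3 S291
G01 X139.4008 Y91.7644 F2456
M5

Since the viewBox matches the mm dimensions, user units are millimetres directly. The only transform is the Y-flip y_m = 178.2274 − y_svg.

Shape 1 is a regular polygon drawn with `<polygon>`. Its stroke #ff0000 means engrave at S291, F2456. After flipping Y the toolpath is (61.1020,83.3110) → (65.9959,85.3446) → (70.6370,82.7863) → (71.5306,77.5626) → (68.0037,73.6071) → (62.7122,73.8983) → (59.6406,78.2170) → (61.1020,83.3110), returning to the start.

Shape 2 is a rectangle drawn with `<rect>`. Its stroke #ff0000 means engrave at S291, F2456. After flipping Y the toolpath is (44.2918,151.6217) → (65.6279,151.6217) → (65.6279,136.0072) → (44.2918,136.0072) → (44.2918,151.6217), returning to the start.

Shape 3 is a regular polygon drawn with `<polygon>`. Its stroke #ff0000 means engrave at S291, F2456. After flipping Y the toolpath is (69.0729,140.5813) → (60.5884,143.8550) → (57.8579,152.5297) → (62.9376,160.0730) → (72.0023,160.8047) → (78.2262,154.1739) → (76.9225,145.1736) → (69.0729,140.5813), returning to the start.

Shape 4 is a cubic bezier drawn with `<path>`. Its stroke #ff0000 means engrave at S291, F2456. After flipping Y the toolpath is (80.9309,43.1150) → (93.5921,41.2449) → (97.9703,42.2798) → (98.6296,44.9586) → (100.1340,48.0202).

Shape 5 is a line segment drawn with `<line>`. Its stroke #ff0000 means engrave at S291, F2456. After flipping Y the toolpath is (64.9356,131.9892) → (139.4008,91.7644).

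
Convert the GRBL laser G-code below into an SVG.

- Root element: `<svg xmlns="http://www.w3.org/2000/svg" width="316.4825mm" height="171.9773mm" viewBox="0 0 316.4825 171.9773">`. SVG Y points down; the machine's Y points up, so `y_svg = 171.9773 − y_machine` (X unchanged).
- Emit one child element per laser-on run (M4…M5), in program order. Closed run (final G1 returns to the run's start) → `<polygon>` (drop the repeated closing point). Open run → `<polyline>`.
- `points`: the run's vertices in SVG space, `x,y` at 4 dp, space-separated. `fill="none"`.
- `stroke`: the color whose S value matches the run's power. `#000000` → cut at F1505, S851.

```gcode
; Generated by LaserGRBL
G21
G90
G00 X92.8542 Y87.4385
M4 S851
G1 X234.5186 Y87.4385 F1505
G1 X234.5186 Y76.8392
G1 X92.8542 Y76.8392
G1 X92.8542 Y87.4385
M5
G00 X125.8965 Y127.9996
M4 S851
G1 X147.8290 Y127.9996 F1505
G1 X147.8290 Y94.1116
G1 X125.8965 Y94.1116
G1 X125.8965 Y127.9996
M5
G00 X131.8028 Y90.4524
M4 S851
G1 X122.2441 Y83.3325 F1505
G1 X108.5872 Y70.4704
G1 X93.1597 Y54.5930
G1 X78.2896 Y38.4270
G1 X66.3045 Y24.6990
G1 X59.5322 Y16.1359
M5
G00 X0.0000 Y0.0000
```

Machine Y-up, SVG Y-down with viewBox height 171.9773, so y_svg = 171.9773 − y_machine; X carries over. Every run uses S851, so all elements get stroke `#000000` (cut).

Run 1: The run returns to its start, so emit a `<polygon>` with points (Y-flipped): 92.8542,84.5388 234.5186,84.5388 234.5186,95.1381 92.8542,95.1381.

Run 2: The run returns to its start, so emit a `<polygon>` with points (Y-flipped): 125.8965,43.9777 147.8290,43.9777 147.8290,77.8657 125.8965,77.8657.

Run 3: The run is open, so emit a `<polyline>` with points (Y-flipped): 131.8028,81.5249 122.2441,88.6448 108.5872,101.5069 93.1597,117.3843 78.2896,133.5503 66.3045,147.2783 59.5322,155.8414.

<svg xmlns="http://www.w3.org/2000/svg" width="316.4825mm" height="171.9773mm" viewBox="0 0 316.4825 171.9773">
  <polygon points="92.8542,84.5388 234.5186,84.5388 234.5186,95.1381 92.8542,95.1381" fill="none" stroke="#000000"/>
  <polygon points="125.8965,43.9777 147.8290,43.9777 147.8290,77.8657 125.8965,77.8657" fill="none" stroke="#000000"/>
  <polyline points="131.8028,81.5249 122.2441,88.6448 108.5872,101.5069 93.1597,117.3843 78.2896,133.5503 66.3045,147.2783 59.5322,155.8414" fill="none" stroke="#000000"/>
</svg>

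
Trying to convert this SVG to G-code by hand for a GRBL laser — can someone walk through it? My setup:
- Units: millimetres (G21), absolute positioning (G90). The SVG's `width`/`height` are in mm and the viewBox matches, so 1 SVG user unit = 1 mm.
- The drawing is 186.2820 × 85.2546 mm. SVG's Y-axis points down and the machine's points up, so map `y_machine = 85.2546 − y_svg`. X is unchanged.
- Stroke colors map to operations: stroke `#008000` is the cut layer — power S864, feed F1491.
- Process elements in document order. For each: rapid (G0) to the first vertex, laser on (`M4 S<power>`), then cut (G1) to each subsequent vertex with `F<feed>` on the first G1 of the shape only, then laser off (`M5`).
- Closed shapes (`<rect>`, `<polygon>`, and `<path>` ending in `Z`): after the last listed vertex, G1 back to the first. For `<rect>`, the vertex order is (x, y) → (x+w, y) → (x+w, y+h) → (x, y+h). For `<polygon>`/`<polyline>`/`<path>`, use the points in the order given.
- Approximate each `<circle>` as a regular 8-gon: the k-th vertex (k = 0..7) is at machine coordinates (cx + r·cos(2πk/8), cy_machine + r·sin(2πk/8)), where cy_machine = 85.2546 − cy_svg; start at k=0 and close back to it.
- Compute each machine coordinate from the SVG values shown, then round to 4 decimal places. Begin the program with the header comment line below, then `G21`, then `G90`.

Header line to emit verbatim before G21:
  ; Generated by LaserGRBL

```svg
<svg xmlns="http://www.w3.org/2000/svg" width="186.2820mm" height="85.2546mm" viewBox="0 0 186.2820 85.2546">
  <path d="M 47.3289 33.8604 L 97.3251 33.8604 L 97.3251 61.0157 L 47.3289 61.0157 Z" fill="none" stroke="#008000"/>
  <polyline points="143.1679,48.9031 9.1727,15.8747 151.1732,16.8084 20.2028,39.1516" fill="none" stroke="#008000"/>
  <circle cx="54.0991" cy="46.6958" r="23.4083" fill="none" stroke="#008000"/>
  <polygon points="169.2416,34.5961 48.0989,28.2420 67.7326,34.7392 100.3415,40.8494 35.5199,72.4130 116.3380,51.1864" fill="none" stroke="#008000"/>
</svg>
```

1 u = 1 mm; y_m = 85.2546 − y.

[1] `<path>` rectangle, #008000→cut S864 F1491: (47.3289,51.3942) → (97.3251,51.3942) → (97.3251,24.2389) → (47.3289,24.2389) → (47.3289,51.3942) (closed)

[2] `<polyline>` open polyline, #008000→cut S864 F1491: (143.1679,36.3515) → (9.1727,69.3799) → (151.1732,68.4462) → (20.2028,46.1030)

[3] `<circle>` circle, #008000→cut S864 F1491: (77.5074,38.5588) → (70.6513,55.1110) → (54.0991,61.9671) → (37.5469,55.1110) → (30.6908,38.5588) → (37.5469,22.0066) → (54.0991,15.1505) → (70.6513,22.0066) → (77.5074,38.5588) (closed)

[4] `<polygon>` closed polygon, #008000→cut S864 F1491: (169.2416,50.6585) → (48.0989,57.0126) → (67.7326,50.5154) → (100.3415,44.4052) → (35.5199,12.8416) → (116.3380,34.0682) → (169.2416,50.6585) (closed)

; Generated by LaserGRBL
G21
G90
G0 X47.3289 Y51.3942
M4 S864
G1 X97.3251 Y51.3942 F1491
G1 X97.3251 Y24.2389
G1 X47.3289 Y24.2389
G1 X47.3289 Y51.3942
M5
G0 X143.1679 Y36.3515
M4 S864
G1 X9.1727 Y69.3799 F1491
G1 X151.1732 Y68.4462
G1 X20.2028 Y46.1030
M5
G0 X77.5074 Y38.5588
M4 S864
G1 X70.6513 Y55.1110 F1491
G1 X54.0991 Y61.9671
G1 X37.5469 Y55.1110
G1 X30.6908 Y38.5588
G1 X37.5469 Y22.0066
G1 X54.0991 Y15.1505
G1 X70.6513 Y22.0066
G1 X77.5074 Y38.5588
M5
G0 X169.2416 Y50.6585
M4 S864
G1 X48.0989 Y57.0126 F1491
G1 X67.7326 Y50.5154
G1 X100.3415 Y44.4052
G1 X35.5199 Y12.8416
G1 X116.3380 Y34.0682
G1 X169.2416 Y50.6585
M5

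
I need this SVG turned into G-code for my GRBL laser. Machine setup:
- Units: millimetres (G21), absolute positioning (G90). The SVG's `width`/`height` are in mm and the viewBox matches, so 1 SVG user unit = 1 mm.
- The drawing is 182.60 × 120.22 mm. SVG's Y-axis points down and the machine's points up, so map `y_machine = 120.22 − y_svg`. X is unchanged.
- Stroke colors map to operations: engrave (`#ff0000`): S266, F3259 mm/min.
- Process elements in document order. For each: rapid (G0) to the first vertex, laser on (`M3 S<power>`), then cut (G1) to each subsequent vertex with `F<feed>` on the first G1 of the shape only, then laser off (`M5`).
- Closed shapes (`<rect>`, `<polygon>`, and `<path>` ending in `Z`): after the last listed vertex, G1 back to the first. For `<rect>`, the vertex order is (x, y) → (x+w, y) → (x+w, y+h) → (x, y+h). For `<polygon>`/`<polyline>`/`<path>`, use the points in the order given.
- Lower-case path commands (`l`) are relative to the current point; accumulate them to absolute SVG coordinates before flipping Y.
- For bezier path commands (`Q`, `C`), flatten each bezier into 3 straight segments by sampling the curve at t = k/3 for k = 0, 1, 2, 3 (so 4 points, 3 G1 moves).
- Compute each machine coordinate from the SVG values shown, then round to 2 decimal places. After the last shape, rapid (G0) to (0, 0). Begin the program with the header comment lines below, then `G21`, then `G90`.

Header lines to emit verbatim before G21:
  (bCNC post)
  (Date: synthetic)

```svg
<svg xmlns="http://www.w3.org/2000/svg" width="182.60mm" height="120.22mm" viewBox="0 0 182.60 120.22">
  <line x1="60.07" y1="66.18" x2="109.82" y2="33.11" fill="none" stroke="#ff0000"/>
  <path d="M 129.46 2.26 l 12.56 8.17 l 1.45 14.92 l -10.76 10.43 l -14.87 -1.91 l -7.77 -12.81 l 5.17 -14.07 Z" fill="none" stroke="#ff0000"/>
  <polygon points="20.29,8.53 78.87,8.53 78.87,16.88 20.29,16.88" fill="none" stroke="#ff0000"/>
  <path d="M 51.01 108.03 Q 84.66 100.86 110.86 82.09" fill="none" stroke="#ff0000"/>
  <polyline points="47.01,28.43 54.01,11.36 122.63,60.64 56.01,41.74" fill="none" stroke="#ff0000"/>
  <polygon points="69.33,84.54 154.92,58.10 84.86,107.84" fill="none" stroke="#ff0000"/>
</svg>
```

Since the viewBox matches the mm dimensions, user units are millimetres directly. The only transform is the Y-flip y_m = 120.22 − y_svg.

Shape 1 is a line segment drawn with `<line>`. Its stroke #ff0000 means engrave at S266, F3259. After flipping Y the toolpath is (60.07,54.04) → (109.82,87.11).

Shape 2 is a regular polygon drawn with `<path>`. Its stroke #ff0000 means engrave at S266, F3259. After flipping Y the toolpath is (129.46,117.96) → (142.02,109.79) → (143.47,94.87) → (132.71,84.44) → (117.84,86.35) → (110.07,99.16) → (115.24,113.23) → (129.46,117.96), returning to the start.

Shape 3 is a rectangle drawn with `<polygon>`. Its stroke #ff0000 means engrave at S266, F3259. After flipping Y the toolpath is (20.29,111.69) → (78.87,111.69) → (78.87,103.34) → (20.29,103.34) → (20.29,111.69), returning to the start.

Shape 4 is a quadratic bezier drawn with `<path>`. Its stroke #ff0000 means engrave at S266, F3259. After flipping Y the toolpath is (51.01,12.19) → (72.62,18.26) → (92.57,26.91) → (110.86,38.13).

Shape 5 is a open polyline drawn with `<polyline>`. Its stroke #ff0000 means engrave at S266, F3259. After flipping Y the toolpath is (47.01,91.79) → (54.01,108.86) → (122.63,59.58) → (56.01,78.48).

Shape 6 is a closed polygon drawn with `<polygon>`. Its stroke #ff0000 means engrave at S266, F3259. After flipping Y the toolpath is (69.33,35.68) → (154.92,62.12) → (84.86,12.38) → (69.33,35.68), returning to the start.

(bCNC post)
(Date: synthetic)
G21
G90
G0 X60.07 Y54.04
M3 S266
G1 X109.82 Y87.11 F3259
M5
G0 X129.46 Y117.96
M3 S266
G1 X142.02 Y109.79 F3259
G1 X143.47 Y94.87
G1 X132.71 Y84.44
G1 X117.84 Y86.35
G1 X110.07 Y99.16
G1 X115.24 Y113.23
G1 X129.46 Y117.96
M5
G0 X20.29 Y111.69
M3 S266
G1 X78.87 Y111.69 F3259
G1 X78.87 Y103.34
G1 X20.29 Y103.34
G1 X20.29 Y111.69
M5
G0 X51.01 Y12.19
M3 S266
G1 X72.62 Y18.26 F3259
G1 X92.57 Y26.91
G1 X110.86 Y38.13
M5
G0 X47.01 Y91.79
M3 S266
G1 X54.01 Y108.86 F3259
G1 X122.63 Y59.58
G1 X56.01 Y78.48
M5
G0 X69.33 Y35.68
M3 S266
G1 X154.92 Y62.12 F3259
G1 X84.86 Y12.38
G1 X69.33 Y35.68
M5
G0 X0.00 Y0.00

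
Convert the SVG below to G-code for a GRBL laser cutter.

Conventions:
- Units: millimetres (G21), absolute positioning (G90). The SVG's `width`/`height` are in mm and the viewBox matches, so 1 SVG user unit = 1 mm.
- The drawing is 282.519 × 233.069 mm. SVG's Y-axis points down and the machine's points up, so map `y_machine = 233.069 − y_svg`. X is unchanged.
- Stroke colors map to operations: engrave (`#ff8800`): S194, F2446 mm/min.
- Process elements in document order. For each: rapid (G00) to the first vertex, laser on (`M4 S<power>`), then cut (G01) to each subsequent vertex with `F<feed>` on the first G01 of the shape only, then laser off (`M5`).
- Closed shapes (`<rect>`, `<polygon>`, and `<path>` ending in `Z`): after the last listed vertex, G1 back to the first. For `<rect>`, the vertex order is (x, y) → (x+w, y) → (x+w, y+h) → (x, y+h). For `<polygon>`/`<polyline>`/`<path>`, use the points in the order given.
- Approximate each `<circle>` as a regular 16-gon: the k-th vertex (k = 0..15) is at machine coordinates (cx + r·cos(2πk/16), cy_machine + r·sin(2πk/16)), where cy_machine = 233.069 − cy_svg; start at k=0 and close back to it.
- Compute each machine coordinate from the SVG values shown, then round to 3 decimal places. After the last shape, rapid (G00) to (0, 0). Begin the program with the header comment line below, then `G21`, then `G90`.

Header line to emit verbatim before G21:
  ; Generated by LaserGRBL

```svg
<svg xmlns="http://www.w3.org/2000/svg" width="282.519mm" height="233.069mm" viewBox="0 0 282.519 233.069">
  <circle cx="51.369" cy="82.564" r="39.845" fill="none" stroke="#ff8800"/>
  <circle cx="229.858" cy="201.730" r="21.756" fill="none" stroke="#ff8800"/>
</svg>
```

viewBox `0 0 282.519 233.069` with mm width/height → 1 unit = 1 mm. Flip: y_m = 233.069 − y_svg.

**Shape 1** — `<circle>` circle, stroke `#ff8800` → engrave (S194, F2446). Machine vertices: (91.214,150.505) → (88.181,165.753) → (79.544,178.680) → (66.617,187.317) → (51.369,190.350) → (36.121,187.317) → (23.194,178.680) → (14.557,165.753) → (11.524,150.505) → (14.557,135.257) → (23.194,122.330) → (36.121,113.693) → (51.369,110.660) → (66.617,113.693) → (79.544,122.330) → (88.181,135.257) → (91.214,150.505). Closed: final G1 returns to the first vertex.

**Shape 2** — `<circle>` circle, stroke `#ff8800` → engrave (S194, F2446). Machine vertices: (251.614,31.339) → (249.958,39.665) → (245.242,46.723) → (238.184,51.439) → (229.858,53.095) → (221.532,51.439) → (214.474,46.723) → (209.758,39.665) → (208.102,31.339) → (209.758,23.013) → (214.474,15.955) → (221.532,11.239) → (229.858,9.583) → (238.184,11.239) → (245.242,15.955) → (249.958,23.013) → (251.614,31.339). Closed: final G1 returns to the first vertex.

; Generated by LaserGRBL
G21
G90
G00 X91.214 Y150.505
M4 S194
G01 X88.181 Y165.753 F2446
G01 X79.544 Y178.680
G01 X66.617 Y187.317
G01 X51.369 Y190.350
G01 X36.121 Y187.317
G01 X23.194 Y178.680
G01 X14.557 Y165.753
G01 X11.524 Y150.505
G01 X14.557 Y135.257
G01 X23.194 Y122.330
G01 X36.121 Y113.693
G01 X51.369 Y110.660
G01 X66.617 Y113.693
G01 X79.544 Y122.330
G01 X88.181 Y135.257
G01 X91.214 Y150.505
M5
G00 X251.614 Y31.339
M4 S194
G01 X249.958 Y39.665 F2446
G01 X245.242 Y46.723
G01 X238.184 Y51.439
G01 X229.858 Y53.095
G01 X221.532 Y51.439
G01 X214.474 Y46.723
G01 X209.758 Y39.665
G01 X208.102 Y31.339
G01 X209.758 Y23.013
G01 X214.474 Y15.955
G01 X221.532 Y11.239
G01 X229.858 Y9.583
G01 X238.184 Y11.239
G01 X245.242 Y15.955
G01 X249.958 Y23.013
G01 X251.614 Y31.339
M5
G00 X0.000 Y0.000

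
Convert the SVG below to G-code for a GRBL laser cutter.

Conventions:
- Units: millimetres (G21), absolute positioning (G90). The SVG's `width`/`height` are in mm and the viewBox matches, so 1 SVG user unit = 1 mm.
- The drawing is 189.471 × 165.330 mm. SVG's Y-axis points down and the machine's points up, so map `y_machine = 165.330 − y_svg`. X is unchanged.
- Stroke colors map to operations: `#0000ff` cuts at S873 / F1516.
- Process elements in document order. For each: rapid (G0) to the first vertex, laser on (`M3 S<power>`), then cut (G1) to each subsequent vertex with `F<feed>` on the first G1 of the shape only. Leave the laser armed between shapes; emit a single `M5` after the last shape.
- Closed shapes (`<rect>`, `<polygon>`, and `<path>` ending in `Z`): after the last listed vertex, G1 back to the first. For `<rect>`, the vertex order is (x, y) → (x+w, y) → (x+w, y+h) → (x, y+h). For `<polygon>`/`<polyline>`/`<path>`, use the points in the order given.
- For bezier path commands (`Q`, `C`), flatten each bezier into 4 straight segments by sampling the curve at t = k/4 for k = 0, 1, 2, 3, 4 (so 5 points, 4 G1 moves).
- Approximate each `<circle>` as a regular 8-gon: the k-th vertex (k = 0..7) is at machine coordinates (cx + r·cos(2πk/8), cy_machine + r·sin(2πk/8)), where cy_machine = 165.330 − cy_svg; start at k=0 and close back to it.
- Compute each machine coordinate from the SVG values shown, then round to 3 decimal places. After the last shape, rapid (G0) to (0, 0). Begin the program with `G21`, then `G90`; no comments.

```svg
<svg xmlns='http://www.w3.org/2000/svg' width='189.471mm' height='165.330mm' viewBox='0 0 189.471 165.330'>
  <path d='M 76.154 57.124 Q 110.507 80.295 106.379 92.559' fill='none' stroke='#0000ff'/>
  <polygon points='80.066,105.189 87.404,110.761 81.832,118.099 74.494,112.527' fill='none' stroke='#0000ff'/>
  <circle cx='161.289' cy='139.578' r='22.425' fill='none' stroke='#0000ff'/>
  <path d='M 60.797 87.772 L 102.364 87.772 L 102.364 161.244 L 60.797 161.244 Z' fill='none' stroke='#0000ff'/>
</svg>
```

G21
G90
G0 X76.154 Y108.206
M3 S873
G1 X90.925 Y97.302 F1516
G1 X100.887 Y87.762
G1 X106.038 Y79.585
G1 X106.379 Y72.771
G0 X80.066 Y60.141
M3 S873
G1 X87.404 Y54.569 F1516
G1 X81.832 Y47.231
G1 X74.494 Y52.803
G1 X80.066 Y60.141
G0 X183.714 Y25.752
M3 S873
G1 X177.146 Y41.609 F1516
G1 X161.289 Y48.177
G1 X145.432 Y41.609
G1 X138.864 Y25.752
G1 X145.432 Y9.895
G1 X161.289 Y3.327
G1 X177.146 Y9.895
G1 X183.714 Y25.752
G0 X60.797 Y77.558
M3 S873
G1 X102.364 Y77.558 F1516
G1 X102.364 Y4.086
G1 X60.797 Y4.086
G1 X60.797 Y77.558
M5
G0 X0.000 Y0.000

viewBox `0 0 189.471 165.330` with mm width/height → 1 unit = 1 mm. Flip: y_m = 165.330 − y_svg.

**Shape 1** — `<path>` quadratic bezier, stroke `#0000ff` → cut (S873, F1516). Control points (SVG): P0=(76.154,57.124), P1=(110.507,80.295), P2=(106.379,92.559); sampled at t=k/4. Machine vertices: (76.154,108.206) → (90.925,97.302) → (100.887,87.762) → (106.038,79.585) → (106.379,72.771). Open path.

**Shape 2** — `<polygon>` regular polygon, stroke `#0000ff` → cut (S873, F1516). Machine vertices: (80.066,60.141) → (87.404,54.569) → (81.832,47.231) → (74.494,52.803) → (80.066,60.141). Closed: final G1 returns to the first vertex.

**Shape 3** — `<circle>` circle, stroke `#0000ff` → cut (S873, F1516). Machine vertices: (183.714,25.752) → (177.146,41.609) → (161.289,48.177) → (145.432,41.609) → (138.864,25.752) → (145.432,9.895) → (161.289,3.327) → (177.146,9.895) → (183.714,25.752). Closed: final G1 returns to the first vertex.

**Shape 4** — `<path>` rectangle, stroke `#0000ff` → cut (S873, F1516). Machine vertices: (60.797,77.558) → (102.364,77.558) → (102.364,4.086) → (60.797,4.086) → (60.797,77.558). Closed: final G1 returns to the first vertex.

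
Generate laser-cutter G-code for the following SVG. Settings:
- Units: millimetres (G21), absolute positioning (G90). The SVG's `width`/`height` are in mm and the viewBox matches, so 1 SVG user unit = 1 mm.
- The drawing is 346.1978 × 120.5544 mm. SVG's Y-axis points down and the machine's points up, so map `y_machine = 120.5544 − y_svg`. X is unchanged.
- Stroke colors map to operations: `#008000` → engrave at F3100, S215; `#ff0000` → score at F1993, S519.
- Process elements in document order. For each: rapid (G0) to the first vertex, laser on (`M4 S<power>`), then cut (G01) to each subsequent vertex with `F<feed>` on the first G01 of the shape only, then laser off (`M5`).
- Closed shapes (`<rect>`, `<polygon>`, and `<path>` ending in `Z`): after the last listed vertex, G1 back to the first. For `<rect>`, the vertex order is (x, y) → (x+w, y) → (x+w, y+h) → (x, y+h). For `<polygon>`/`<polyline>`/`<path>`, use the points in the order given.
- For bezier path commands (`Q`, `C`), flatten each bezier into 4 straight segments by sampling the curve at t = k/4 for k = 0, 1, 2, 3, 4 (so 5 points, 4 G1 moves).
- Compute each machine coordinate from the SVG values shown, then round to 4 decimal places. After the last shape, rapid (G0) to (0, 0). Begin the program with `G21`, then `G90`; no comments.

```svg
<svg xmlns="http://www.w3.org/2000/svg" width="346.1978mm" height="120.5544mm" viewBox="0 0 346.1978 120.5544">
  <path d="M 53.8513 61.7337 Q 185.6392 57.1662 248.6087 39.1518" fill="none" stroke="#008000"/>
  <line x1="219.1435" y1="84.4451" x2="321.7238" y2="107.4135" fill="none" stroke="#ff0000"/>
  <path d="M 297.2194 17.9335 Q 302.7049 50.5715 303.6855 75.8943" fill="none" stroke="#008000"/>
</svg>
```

viewBox `0 0 346.1978 120.5544` with mm width/height → 1 unit = 1 mm. Flip: y_m = 120.5544 − y_svg.

**Shape 1** — `<path>` quadratic bezier, stroke `#008000` → engrave (S215, F3100). Control points (SVG): P0=(53.8513,61.7337), P1=(185.6392,57.1662), P2=(248.6087,39.1518); sampled at t=k/4. Machine vertices: (53.8513,58.8207) → (115.4441,61.9449) → (168.4346,66.7499) → (212.8228,73.2358) → (248.6087,81.4026). Open path.

**Shape 2** — `<line>` line segment, stroke `#ff0000` → score (S519, F1993). Machine vertices: (219.1435,36.1093) → (321.7238,13.1409). Open path.

**Shape 3** — `<path>` quadratic bezier, stroke `#008000` → engrave (S215, F3100). Control points (SVG): P0=(297.2194,17.9335), P1=(302.7049,50.5715), P2=(303.6855,75.8943); sampled at t=k/4. Machine vertices: (297.2194,102.6209) → (299.6806,86.7591) → (301.5787,71.8117) → (302.9136,57.7787) → (303.6855,44.6601). Open path.

G21
G90
G0 X53.8513 Y58.8207
M4 S215
G01 X115.4441 Y61.9449 F3100
G01 X168.4346 Y66.7499
G01 X212.8228 Y73.2358
G01 X248.6087 Y81.4026
M5
G0 X219.1435 Y36.1093
M4 S519
G01 X321.7238 Y13.1409 F1993
M5
G0 X297.2194 Y102.6209
M4 S215
G01 X299.6806 Y86.7591 F3100
G01 X301.5787 Y71.8117
G01 X302.9136 Y57.7787
G01 X303.6855 Y44.6601
M5
G0 X0.0000 Y0.0000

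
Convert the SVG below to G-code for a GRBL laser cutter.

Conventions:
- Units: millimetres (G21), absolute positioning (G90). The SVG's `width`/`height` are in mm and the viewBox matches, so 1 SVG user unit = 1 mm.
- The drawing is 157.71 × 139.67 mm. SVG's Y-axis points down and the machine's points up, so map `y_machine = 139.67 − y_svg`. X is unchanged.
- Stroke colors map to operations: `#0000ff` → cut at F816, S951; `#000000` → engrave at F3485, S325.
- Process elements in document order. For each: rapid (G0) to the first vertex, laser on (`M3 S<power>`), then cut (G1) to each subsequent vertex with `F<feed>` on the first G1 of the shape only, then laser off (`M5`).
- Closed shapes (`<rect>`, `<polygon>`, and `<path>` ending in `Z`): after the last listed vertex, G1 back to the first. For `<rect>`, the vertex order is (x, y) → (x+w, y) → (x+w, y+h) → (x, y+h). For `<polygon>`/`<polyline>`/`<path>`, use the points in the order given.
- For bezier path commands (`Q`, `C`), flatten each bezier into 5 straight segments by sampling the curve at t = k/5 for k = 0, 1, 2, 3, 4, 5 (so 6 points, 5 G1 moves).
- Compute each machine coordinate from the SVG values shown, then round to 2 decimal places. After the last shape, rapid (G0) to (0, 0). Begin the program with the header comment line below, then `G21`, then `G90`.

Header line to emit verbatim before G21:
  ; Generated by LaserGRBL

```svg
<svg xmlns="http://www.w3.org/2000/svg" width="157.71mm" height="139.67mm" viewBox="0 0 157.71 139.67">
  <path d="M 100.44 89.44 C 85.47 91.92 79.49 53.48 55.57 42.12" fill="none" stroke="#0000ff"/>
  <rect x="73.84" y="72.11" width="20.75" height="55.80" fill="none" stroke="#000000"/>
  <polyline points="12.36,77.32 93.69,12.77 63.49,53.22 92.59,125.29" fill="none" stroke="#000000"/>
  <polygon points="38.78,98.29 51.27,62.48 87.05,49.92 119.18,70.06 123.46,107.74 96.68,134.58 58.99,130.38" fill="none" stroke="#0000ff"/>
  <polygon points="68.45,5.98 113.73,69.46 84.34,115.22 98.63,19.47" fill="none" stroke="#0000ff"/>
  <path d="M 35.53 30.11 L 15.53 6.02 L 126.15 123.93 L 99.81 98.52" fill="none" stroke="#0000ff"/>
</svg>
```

1 u = 1 mm; y_m = 139.67 − y.

[1] `<path>` cubic bezier, #0000ff→cut S951 F816: (100.44,50.23) → (92.32,53.11) → (85.07,62.54) → (77.39,75.27) → (67.98,88.03) → (55.57,97.55)

[2] `<rect>` rectangle, #000000→engrave S325 F3485: (73.84,67.56) → (94.59,67.56) → (94.59,11.76) → (73.84,11.76) → (73.84,67.56) (closed)

[3] `<polyline>` open polyline, #000000→engrave S325 F3485: (12.36,62.35) → (93.69,126.90) → (63.49,86.45) → (92.59,14.38)

[4] `<polygon>` regular polygon, #0000ff→cut S951 F816: (38.78,41.38) → (51.27,77.19) → (87.05,89.75) → (119.18,69.61) → (123.46,31.93) → (96.68,5.09) → (58.99,9.29) → (38.78,41.38) (closed)

[5] `<polygon>` closed polygon, #0000ff→cut S951 F816: (68.45,133.69) → (113.73,70.21) → (84.34,24.45) → (98.63,120.20) → (68.45,133.69) (closed)

[6] `<path>` open polyline, #0000ff→cut S951 F816: (35.53,109.56) → (15.53,133.65) → (126.15,15.74) → (99.81,41.15)

; Generated by LaserGRBL
G21
G90
G0 X100.44 Y50.23
M3 S951
G1 X92.32 Y53.11 F816
G1 X85.07 Y62.54
G1 X77.39 Y75.27
G1 X67.98 Y88.03
G1 X55.57 Y97.55
M5
G0 X73.84 Y67.56
M3 S325
G1 X94.59 Y67.56 F3485
G1 X94.59 Y11.76
G1 X73.84 Y11.76
G1 X73.84 Y67.56
M5
G0 X12.36 Y62.35
M3 S325
G1 X93.69 Y126.90 F3485
G1 X63.49 Y86.45
G1 X92.59 Y14.38
M5
G0 X38.78 Y41.38
M3 S951
G1 X51.27 Y77.19 F816
G1 X87.05 Y89.75
G1 X119.18 Y69.61
G1 X123.46 Y31.93
G1 X96.68 Y5.09
G1 X58.99 Y9.29
G1 X38.78 Y41.38
M5
G0 X68.45 Y133.69
M3 S951
G1 X113.73 Y70.21 F816
G1 X84.34 Y24.45
G1 X98.63 Y120.20
G1 X68.45 Y133.69
M5
G0 X35.53 Y109.56
M3 S951
G1 X15.53 Y133.65 F816
G1 X126.15 Y15.74
G1 X99.81 Y41.15
M5
G0 X0.00 Y0.00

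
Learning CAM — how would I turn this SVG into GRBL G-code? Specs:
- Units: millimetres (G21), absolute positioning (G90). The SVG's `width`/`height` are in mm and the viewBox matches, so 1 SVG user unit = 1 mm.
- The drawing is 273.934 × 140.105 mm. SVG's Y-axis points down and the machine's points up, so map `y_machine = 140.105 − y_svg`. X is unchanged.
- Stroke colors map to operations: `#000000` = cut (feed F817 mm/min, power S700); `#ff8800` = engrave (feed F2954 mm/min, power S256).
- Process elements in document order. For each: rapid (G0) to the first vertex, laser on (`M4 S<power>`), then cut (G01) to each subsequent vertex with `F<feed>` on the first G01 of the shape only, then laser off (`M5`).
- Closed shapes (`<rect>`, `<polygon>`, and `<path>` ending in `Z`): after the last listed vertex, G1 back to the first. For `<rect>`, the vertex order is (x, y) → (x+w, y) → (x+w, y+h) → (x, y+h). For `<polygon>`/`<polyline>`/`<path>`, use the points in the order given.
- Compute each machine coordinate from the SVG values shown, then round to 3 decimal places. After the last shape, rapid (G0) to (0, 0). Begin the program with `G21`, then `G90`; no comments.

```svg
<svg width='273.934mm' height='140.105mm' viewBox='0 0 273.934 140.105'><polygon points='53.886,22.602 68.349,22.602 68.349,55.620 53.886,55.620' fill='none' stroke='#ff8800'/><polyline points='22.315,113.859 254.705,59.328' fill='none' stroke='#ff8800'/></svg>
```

Since the viewBox matches the mm dimensions, user units are millimetres directly. The only transform is the Y-flip y_m = 140.105 − y_svg.

Shape 1 is a rectangle drawn with `<polygon>`. Its stroke #ff8800 means engrave at S256, F2954. After flipping Y the toolpath is (53.886,117.503) → (68.349,117.503) → (68.349,84.485) → (53.886,84.485) → (53.886,117.503), returning to the start.

Shape 2 is a line segment drawn with `<polyline>`. Its stroke #ff8800 means engrave at S256, F2954. After flipping Y the toolpath is (22.315,26.246) → (254.705,80.777).

G21
G90
G0 X53.886 Y117.503
M4 S256
G01 X68.349 Y117.503 F2954
G01 X68.349 Y84.485
G01 X53.886 Y84.485
G01 X53.886 Y117.503
M5
G0 X22.315 Y26.246
M4 S256
G01 X254.705 Y80.777 F2954
M5
G0 X0.000 Y0.000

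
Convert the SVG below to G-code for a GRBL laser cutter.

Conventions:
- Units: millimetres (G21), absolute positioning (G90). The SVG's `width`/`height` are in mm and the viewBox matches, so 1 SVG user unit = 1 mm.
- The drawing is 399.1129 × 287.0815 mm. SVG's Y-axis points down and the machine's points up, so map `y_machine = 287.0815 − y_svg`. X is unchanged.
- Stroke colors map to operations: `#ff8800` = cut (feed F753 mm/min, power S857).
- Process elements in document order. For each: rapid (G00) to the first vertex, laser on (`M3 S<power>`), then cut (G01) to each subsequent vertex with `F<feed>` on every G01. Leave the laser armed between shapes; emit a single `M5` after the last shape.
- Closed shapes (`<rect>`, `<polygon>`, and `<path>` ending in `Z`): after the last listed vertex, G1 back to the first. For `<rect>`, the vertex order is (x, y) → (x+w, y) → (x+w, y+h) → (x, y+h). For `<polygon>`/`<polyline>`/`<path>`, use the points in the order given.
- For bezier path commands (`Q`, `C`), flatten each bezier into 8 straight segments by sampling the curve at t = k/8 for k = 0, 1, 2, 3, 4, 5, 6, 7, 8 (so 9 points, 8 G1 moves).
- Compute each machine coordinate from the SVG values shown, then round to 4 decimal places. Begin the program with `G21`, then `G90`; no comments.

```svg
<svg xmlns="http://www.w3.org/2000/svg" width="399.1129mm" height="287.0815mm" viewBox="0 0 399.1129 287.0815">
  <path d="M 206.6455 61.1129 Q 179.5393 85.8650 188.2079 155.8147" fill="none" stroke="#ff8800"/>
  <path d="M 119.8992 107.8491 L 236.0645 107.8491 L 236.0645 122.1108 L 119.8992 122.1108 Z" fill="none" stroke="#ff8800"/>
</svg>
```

G21
G90
G00 X206.6455 Y225.9686
M3 S857
G01 X200.4279 Y219.0744 F753
G01 X195.3283 Y210.7677 F753
G01 X191.3467 Y201.0486 F753
G01 X188.4830 Y189.9171 F753
G01 X186.7373 Y177.3732 F753
G01 X186.1095 Y163.4168 F753
G01 X186.5997 Y148.0480 F753
G01 X188.2079 Y131.2668 F753
G00 X119.8992 Y179.2324
M3 S857
G01 X236.0645 Y179.2324 F753
G01 X236.0645 Y164.9707 F753
G01 X119.8992 Y164.9707 F753
G01 X119.8992 Y179.2324 F753
M5

1 u = 1 mm; y_m = 287.0815 − y.

[1] `<path>` quadratic bezier, #ff8800→cut S857 F753: (206.6455,225.9686) → (200.4279,219.0744) → (195.3283,210.7677) → (191.3467,201.0486) → (188.4830,189.9171) → (186.7373,177.3732) → (186.1095,163.4168) → (186.5997,148.0480) → (188.2079,131.2668)

[2] `<path>` rectangle, #ff8800→cut S857 F753: (119.8992,179.2324) → (236.0645,179.2324) → (236.0645,164.9707) → (119.8992,164.9707) → (119.8992,179.2324) (closed)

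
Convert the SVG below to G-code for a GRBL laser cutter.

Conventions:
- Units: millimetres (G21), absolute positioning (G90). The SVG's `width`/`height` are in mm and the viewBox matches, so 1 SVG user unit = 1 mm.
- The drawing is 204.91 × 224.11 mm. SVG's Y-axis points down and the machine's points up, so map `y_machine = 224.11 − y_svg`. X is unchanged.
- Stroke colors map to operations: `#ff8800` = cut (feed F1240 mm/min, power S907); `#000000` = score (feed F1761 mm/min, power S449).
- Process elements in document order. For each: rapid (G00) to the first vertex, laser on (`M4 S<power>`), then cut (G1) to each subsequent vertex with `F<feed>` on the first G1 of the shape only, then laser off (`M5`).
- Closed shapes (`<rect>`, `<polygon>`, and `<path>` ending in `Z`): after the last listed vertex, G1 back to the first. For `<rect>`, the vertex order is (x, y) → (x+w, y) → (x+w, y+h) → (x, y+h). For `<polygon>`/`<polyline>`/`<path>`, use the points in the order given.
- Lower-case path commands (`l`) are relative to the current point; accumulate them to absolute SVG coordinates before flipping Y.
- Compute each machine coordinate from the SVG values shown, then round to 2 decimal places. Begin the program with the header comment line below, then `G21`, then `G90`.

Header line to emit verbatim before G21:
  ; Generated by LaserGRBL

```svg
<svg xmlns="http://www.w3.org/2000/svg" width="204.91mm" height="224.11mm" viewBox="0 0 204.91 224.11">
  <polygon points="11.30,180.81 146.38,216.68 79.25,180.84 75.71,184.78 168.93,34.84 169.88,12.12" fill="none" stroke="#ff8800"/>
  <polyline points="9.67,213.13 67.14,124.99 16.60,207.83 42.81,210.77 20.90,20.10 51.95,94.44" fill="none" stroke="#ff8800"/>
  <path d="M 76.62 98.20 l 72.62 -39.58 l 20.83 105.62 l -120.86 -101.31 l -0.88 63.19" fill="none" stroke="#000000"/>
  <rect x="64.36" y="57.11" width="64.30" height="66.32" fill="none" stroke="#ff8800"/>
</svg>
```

; Generated by LaserGRBL
G21
G90
G00 X11.30 Y43.30
M4 S907
G1 X146.38 Y7.43 F1240
G1 X79.25 Y43.27
G1 X75.71 Y39.33
G1 X168.93 Y189.27
G1 X169.88 Y211.99
G1 X11.30 Y43.30
M5
G00 X9.67 Y10.98
M4 S907
G1 X67.14 Y99.12 F1240
G1 X16.60 Y16.28
G1 X42.81 Y13.34
G1 X20.90 Y204.01
G1 X51.95 Y129.67
M5
G00 X76.62 Y125.91
M4 S449
G1 X149.24 Y165.49 F1761
G1 X170.07 Y59.87
G1 X49.21 Y161.18
G1 X48.33 Y97.99
M5
G00 X64.36 Y167.00
M4 S907
G1 X128.66 Y167.00 F1240
G1 X128.66 Y100.68
G1 X64.36 Y100.68
G1 X64.36 Y167.00
M5

viewBox `0 0 204.91 224.11` with mm width/height → 1 unit = 1 mm. Flip: y_m = 224.11 − y_svg.

**Shape 1** — `<polygon>` closed polygon, stroke `#ff8800` → cut (S907, F1240). Machine vertices: (11.30,43.30) → (146.38,7.43) → (79.25,43.27) → (75.71,39.33) → (168.93,189.27) → (169.88,211.99) → (11.30,43.30). Closed: final G1 returns to the first vertex.

**Shape 2** — `<polyline>` open polyline, stroke `#ff8800` → cut (S907, F1240). Machine vertices: (9.67,10.98) → (67.14,99.12) → (16.60,16.28) → (42.81,13.34) → (20.90,204.01) → (51.95,129.67). Open path.

**Shape 3** — `<path>` open polyline, stroke `#000000` → score (S449, F1761). Machine vertices: (76.62,125.91) → (149.24,165.49) → (170.07,59.87) → (49.21,161.18) → (48.33,97.99). Open path.

**Shape 4** — `<rect>` rectangle, stroke `#ff8800` → cut (S907, F1240). Machine vertices: (64.36,167.00) → (128.66,167.00) → (128.66,100.68) → (64.36,100.68) → (64.36,167.00). Closed: final G1 returns to the first vertex.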